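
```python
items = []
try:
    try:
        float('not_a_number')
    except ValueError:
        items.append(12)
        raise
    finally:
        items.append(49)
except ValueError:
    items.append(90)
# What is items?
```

Step-by-step execution trace:
1. Inner try: `float('not_a_number')` raises ValueError.
2. Inner `except ValueError` matches → `items.append(12)` → items = [12].
3. bare `raise` re-raises ValueError.
4. Inner `finally` runs during unwinding: `items.append(49)` → items = [12, 49].
5. Outer `except ValueError` matches → `items.append(90)` → items = [12, 49, 90].
Result: [12, 49, 90]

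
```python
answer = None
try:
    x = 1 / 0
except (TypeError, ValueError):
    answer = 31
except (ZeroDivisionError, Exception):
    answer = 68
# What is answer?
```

Step-by-step execution trace:
1. `x = 1 / 0` raises ZeroDivisionError.
2. `except (TypeError, ValueError)` does not match ZeroDivisionError; skipped.
3. `except (ZeroDivisionError, Exception)` matches (ZeroDivisionError is in the tuple) → answer = 68.
Result: 68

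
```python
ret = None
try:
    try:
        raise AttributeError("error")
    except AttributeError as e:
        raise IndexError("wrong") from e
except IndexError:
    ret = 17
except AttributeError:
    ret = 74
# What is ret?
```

Step-by-step execution trace:
1. Inner try raises AttributeError; inner `except AttributeError as e` catches it.
2. `raise IndexError(...) from e` raises IndexError (AttributeError is attached as __cause__, but only IndexError is active).
3. Outer `except IndexError` matches → ret = 17.
4. `except AttributeError` is not reached.
Result: 17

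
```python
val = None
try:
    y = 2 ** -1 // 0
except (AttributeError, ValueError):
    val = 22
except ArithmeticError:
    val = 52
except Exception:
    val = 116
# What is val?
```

Step-by-step execution trace:
1. `y = 2 ** -1 // 0` raises ZeroDivisionError.
2. `except (AttributeError, ValueError)` does not match ZeroDivisionError; skipped.
3. `except ArithmeticError` matches (ZeroDivisionError is a subclass of ArithmeticError) → val = 52.
4. `except Exception` is not reached.
Result: 52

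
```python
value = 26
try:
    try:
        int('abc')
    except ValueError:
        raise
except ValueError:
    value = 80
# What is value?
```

Step-by-step execution trace:
1. Inner try: `int('abc')` raises ValueError.
2. Inner `except ValueError` matches; bare `raise` re-raises the same ValueError.
3. Outer `except ValueError` matches → value = 80.
Result: 80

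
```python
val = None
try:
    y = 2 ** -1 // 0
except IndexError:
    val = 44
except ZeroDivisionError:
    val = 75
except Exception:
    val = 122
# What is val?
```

Step-by-step execution trace:
1. `y = 2 ** -1 // 0` raises ZeroDivisionError.
2. `except IndexError` does not match ZeroDivisionError; skipped.
3. `except ZeroDivisionError` matches → val = 75.
4. Remaining except clauses are skipped.
Result: 75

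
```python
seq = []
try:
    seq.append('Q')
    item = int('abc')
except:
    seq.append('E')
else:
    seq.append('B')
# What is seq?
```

Step-by-step execution trace:
1. try: `seq.append('Q')` → seq = ['Q'].
2. `item = int('abc')` raises ValueError.
3. bare `except` matches → `seq.append('E')` → seq = ['Q', 'E'].
4. `else` is skipped (an exception was raised).
Result: ['Q', 'E']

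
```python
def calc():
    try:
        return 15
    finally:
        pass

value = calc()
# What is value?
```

Step-by-step execution trace:
1. `calc()` enters try: `return 15` sets pending return value 15.
2. Before returning, `finally: pass` runs (no effect).
3. calc() returns 15 → value = 15.
Result: 15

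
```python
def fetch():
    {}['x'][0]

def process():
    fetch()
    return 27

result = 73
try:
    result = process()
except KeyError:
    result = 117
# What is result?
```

Step-by-step execution trace:
1. result starts at 73.
2. try: `process()` calls `fetch()`.
3. `fetch()` evaluates `{}['x'][0]`, which raises KeyError; it propagates through process (uncaught).
4. `return 27` in process is not reached; the assignment to result does not complete.
5. `except KeyError` matches → result = 117.
Result: 117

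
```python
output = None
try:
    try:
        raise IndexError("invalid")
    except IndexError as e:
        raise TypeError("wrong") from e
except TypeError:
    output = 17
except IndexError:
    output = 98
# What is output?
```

Step-by-step execution trace:
1. Inner try raises IndexError; inner `except IndexError as e` catches it.
2. `raise TypeError(...) from e` raises TypeError (IndexError is attached as __cause__, but only TypeError is active).
3. Outer `except TypeError` matches → output = 17.
4. `except IndexError` is not reached.
Result: 17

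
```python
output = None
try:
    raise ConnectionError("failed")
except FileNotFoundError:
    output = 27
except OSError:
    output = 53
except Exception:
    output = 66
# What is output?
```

Step-by-step execution trace:
1. `raise ConnectionError(...)` raises ConnectionError.
2. `except FileNotFoundError` does not match (ConnectionError is not a subclass of FileNotFoundError); skipped.
3. `except OSError` matches (ConnectionError is a subclass of OSError) → output = 53.
4. `except Exception` is not reached.
Result: 53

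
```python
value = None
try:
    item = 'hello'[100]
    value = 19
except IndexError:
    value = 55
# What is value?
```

Step-by-step execution trace:
1. `item = 'hello'[100]` raises IndexError.
2. `value = 19` is not reached.
3. `except IndexError` matches → value = 55.
Result: 55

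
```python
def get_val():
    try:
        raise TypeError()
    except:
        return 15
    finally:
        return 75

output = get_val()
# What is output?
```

Step-by-step execution trace:
1. `get_val()` enters try: `raise TypeError()` raises TypeError.
2. bare `except` matches → `return 15` sets pending return value 15.
3. Before returning, `finally: return 75` runs and overrides the pending return.
4. get_val() returns 75 → output = 75.
Result: 75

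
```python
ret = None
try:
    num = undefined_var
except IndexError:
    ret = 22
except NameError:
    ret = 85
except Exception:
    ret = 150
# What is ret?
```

Step-by-step execution trace:
1. `num = undefined_var` raises NameError.
2. `except IndexError` does not match NameError; skipped.
3. `except NameError` matches → ret = 85.
4. Remaining except clauses are skipped.
Result: 85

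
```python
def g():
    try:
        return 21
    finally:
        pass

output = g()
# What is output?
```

Step-by-step execution trace:
1. `g()` enters try: `return 21` sets pending return value 21.
2. Before returning, `finally: pass` runs (no effect).
3. g() returns 21 → output = 21.
Result: 21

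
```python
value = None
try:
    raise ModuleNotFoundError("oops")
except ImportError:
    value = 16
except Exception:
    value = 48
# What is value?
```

Step-by-step execution trace:
1. `raise ModuleNotFoundError(...)` raises ModuleNotFoundError.
2. `except ImportError` matches (ModuleNotFoundError is a subclass of ImportError) → value = 16.
3. `except Exception` is not reached.
Result: 16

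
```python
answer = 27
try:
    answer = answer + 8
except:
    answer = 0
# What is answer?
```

Step-by-step execution trace:
1. answer starts at 27.
2. try: `answer = answer + 8` → answer = 35. No exception raised.
3. `except` is skipped.
Result: 35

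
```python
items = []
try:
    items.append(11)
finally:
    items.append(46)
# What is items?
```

Step-by-step execution trace:
1. try: `items.append(11)` → items = [11].
2. The try body completes without raising.
3. finally always runs: `items.append(46)` → items = [11, 46].
Result: [11, 46]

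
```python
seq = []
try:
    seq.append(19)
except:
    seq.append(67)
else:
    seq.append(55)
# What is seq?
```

Step-by-step execution trace:
1. try: `seq.append(19)` → seq = [19]. No exception raised.
2. `except` is skipped.
3. `else` runs (try completed without exception): `seq.append(55)` → seq = [19, 55].
Result: [19, 55]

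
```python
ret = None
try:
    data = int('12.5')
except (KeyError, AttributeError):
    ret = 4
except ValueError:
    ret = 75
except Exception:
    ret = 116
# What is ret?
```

Step-by-step execution trace:
1. `data = int('12.5')` raises ValueError.
2. `except (KeyError, AttributeError)` does not match ValueError; skipped.
3. `except ValueError` matches (exact type match) → ret = 75.
4. `except Exception` is not reached.
Result: 75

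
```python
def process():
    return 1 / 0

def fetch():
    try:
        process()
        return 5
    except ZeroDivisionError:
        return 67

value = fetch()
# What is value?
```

Step-by-step execution trace:
1. `fetch()` calls `process()`.
2. `process()` evaluates `1 / 0`, which raises ZeroDivisionError; it propagates to the caller.
3. `return 5` is not reached.
4. `except ZeroDivisionError` in fetch matches → returns 67.
5. value = 67.
Result: 67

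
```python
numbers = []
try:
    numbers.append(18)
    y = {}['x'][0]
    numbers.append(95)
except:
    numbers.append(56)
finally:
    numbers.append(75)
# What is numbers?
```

Step-by-step execution trace:
1. try: `numbers.append(18)` → numbers = [18].
2. `y = {}['x'][0]` raises KeyError; `numbers.append(95)` is not reached.
3. bare `except` matches → `numbers.append(56)` → numbers = [18, 56].
4. finally always runs: `numbers.append(75)` → numbers = [18, 56, 75].
Result: [18, 56, 75]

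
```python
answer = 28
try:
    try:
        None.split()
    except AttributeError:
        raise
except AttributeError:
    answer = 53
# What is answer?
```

Step-by-step execution trace:
1. Inner try: `None.split()` raises AttributeError.
2. Inner `except AttributeError` matches; bare `raise` re-raises the same AttributeError.
3. Outer `except AttributeError` matches → answer = 53.
Result: 53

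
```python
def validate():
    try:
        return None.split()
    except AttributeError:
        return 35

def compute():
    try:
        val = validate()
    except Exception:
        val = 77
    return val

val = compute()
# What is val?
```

Step-by-step execution trace:
1. `compute()` calls `validate()`.
2. In validate: `None.split()` raises AttributeError; `except AttributeError` catches it → returns 35.
3. In compute: `val = validate()` → val = 35. No exception reaches compute.
4. `except Exception` is skipped; compute returns 35.
5. val = 35.
Result: 35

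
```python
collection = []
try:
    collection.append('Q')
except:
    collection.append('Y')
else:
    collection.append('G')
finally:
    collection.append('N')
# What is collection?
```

Step-by-step execution trace:
1. try: `collection.append('Q')` → collection = ['Q']. No exception raised.
2. `except` is skipped.
3. `else` runs: `collection.append('G')` → collection = ['Q', 'G'].
4. `finally` always runs: `collection.append('N')` → collection = ['Q', 'G', 'N'].
Result: ['Q', 'G', 'N']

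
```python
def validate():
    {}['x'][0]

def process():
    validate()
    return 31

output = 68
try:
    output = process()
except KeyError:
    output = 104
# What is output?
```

Step-by-step execution trace:
1. output starts at 68.
2. try: `process()` calls `validate()`.
3. `validate()` evaluates `{}['x'][0]`, which raises KeyError; it propagates through process (uncaught).
4. `return 31` in process is not reached; the assignment to output does not complete.
5. `except KeyError` matches → output = 104.
Result: 104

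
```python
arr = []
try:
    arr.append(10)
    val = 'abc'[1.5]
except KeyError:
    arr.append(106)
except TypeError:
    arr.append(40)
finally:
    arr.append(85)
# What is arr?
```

Step-by-step execution trace:
1. try: `arr.append(10)` → arr = [10].
2. `val = 'abc'[1.5]` raises TypeError.
3. `except KeyError` does not match TypeError; skipped.
4. `except TypeError` matches → `arr.append(40)` → arr = [10, 40].
5. finally always runs: `arr.append(85)` → arr = [10, 40, 85].
Result: [10, 40, 85]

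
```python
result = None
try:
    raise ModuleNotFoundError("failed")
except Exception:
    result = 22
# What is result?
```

Step-by-step execution trace:
1. `raise ModuleNotFoundError(...)` raises ModuleNotFoundError.
2. `except Exception` matches (ModuleNotFoundError is a subclass of Exception) → result = 22.
Result: 22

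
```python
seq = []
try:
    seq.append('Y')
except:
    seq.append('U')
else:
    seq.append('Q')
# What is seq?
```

Step-by-step execution trace:
1. try: `seq.append('Y')` → seq = ['Y']. No exception raised.
2. `except` is skipped.
3. `else` runs (try completed without exception): `seq.append('Q')` → seq = ['Y', 'Q'].
Result: ['Y', 'Q']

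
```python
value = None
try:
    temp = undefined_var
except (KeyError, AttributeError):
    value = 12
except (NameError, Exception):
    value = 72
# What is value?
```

Step-by-step execution trace:
1. `temp = undefined_var` raises NameError.
2. `except (KeyError, AttributeError)` does not match NameError; skipped.
3. `except (NameError, Exception)` matches (NameError is in the tuple) → value = 72.
Result: 72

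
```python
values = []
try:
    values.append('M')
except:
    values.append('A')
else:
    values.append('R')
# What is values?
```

Step-by-step execution trace:
1. try: `values.append('M')` → values = ['M']. No exception raised.
2. `except` is skipped.
3. `else` runs (try completed without exception): `values.append('R')` → values = ['M', 'R'].
Result: ['M', 'R']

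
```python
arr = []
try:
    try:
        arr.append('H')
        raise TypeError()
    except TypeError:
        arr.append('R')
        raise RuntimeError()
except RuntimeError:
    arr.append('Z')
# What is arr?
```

Step-by-step execution trace:
1. Inner try: `arr.append('H')` → arr = ['H'].
2. `raise TypeError()` raises TypeError.
3. Inner `except TypeError` matches → `arr.append('R')` → arr = ['H', 'R'].
4. `raise RuntimeError()` raises RuntimeError; propagates to outer try.
5. Outer `except RuntimeError` matches → `arr.append('Z')` → arr = ['H', 'R', 'Z'].
Result: ['H', 'R', 'Z']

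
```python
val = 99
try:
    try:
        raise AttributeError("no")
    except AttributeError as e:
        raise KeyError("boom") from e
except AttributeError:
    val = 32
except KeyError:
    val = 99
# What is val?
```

Step-by-step execution trace:
1. Inner try raises AttributeError; inner `except AttributeError as e` catches it.
2. `raise KeyError(...) from e` raises KeyError (AttributeError is attached as __cause__, but only KeyError is active).
3. Outer `except AttributeError` does not match KeyError; skipped.
4. Outer `except KeyError` matches → val = 99.
Result: 99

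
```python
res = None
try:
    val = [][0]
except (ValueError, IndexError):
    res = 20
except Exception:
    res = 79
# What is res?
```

Step-by-step execution trace:
1. `val = [][0]` raises IndexError.
2. `except (ValueError, IndexError)` matches (IndexError is in the tuple) → res = 20.
3. `except Exception` is not reached.
Result: 20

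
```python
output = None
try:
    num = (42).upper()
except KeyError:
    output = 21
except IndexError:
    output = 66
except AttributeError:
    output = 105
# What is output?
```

Step-by-step execution trace:
1. `num = (42).upper()` raises AttributeError.
2. `except KeyError` does not match AttributeError; skipped.
3. `except IndexError` does not match AttributeError; skipped.
4. `except AttributeError` matches → output = 105.
Result: 105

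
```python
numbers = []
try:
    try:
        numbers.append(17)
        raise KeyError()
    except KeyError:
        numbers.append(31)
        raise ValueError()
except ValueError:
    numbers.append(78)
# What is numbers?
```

Step-by-step execution trace:
1. Inner try: `numbers.append(17)` → numbers = [17].
2. `raise KeyError()` raises KeyError.
3. Inner `except KeyError` matches → `numbers.append(31)` → numbers = [17, 31].
4. `raise ValueError()` raises ValueError; propagates to outer try.
5. Outer `except ValueError` matches → `numbers.append(78)` → numbers = [17, 31, 78].
Result: [17, 31, 78]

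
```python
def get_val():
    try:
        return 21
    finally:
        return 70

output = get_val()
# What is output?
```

Step-by-step execution trace:
1. `get_val()` enters try: `return 21` sets pending return value 21.
2. Before returning, `finally: return 70` runs and overrides the pending return.
3. get_val() returns 70 → output = 70.
Result: 70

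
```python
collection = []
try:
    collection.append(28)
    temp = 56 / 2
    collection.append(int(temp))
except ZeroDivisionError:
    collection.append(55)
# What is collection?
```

Step-by-step execution trace:
1. try: `collection.append(28)` → collection = [28].
2. `temp = 56 / 2` → temp = 28.0. No exception raised.
3. `collection.append(int(temp))` → collection = [28, 28].
4. `except ZeroDivisionError` is skipped (no exception was raised).
Result: [28, 28]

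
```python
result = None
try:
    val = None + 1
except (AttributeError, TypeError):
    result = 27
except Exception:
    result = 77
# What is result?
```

Step-by-step execution trace:
1. `val = None + 1` raises TypeError.
2. `except (AttributeError, TypeError)` matches (TypeError is in the tuple) → result = 27.
3. `except Exception` is not reached.
Result: 27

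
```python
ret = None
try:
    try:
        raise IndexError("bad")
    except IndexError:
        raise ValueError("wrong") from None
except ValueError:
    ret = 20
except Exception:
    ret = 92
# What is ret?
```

Step-by-step execution trace:
1. Inner try raises IndexError; inner `except IndexError` catches it.
2. `raise ValueError(...) from None` raises ValueError (from None suppresses __context__, but the active exception is still ValueError).
3. Outer `except ValueError` matches → ret = 20.
4. `except Exception` is not reached.
Result: 20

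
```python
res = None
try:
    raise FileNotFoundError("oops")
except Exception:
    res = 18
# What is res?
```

Step-by-step execution trace:
1. `raise FileNotFoundError(...)` raises FileNotFoundError.
2. `except Exception` matches (FileNotFoundError is a subclass of Exception) → res = 18.
Result: 18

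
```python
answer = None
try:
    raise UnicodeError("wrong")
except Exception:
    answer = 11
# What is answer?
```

Step-by-step execution trace:
1. `raise UnicodeError(...)` raises UnicodeError.
2. `except Exception` matches (UnicodeError is a subclass of Exception) → answer = 11.
Result: 11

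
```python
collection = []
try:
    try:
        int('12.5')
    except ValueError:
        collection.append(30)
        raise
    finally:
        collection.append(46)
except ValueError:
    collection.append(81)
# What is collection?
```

Step-by-step execution trace:
1. Inner try: `int('12.5')` raises ValueError.
2. Inner `except ValueError` matches → `collection.append(30)` → collection = [30].
3. bare `raise` re-raises ValueError.
4. Inner `finally` runs during unwinding: `collection.append(46)` → collection = [30, 46].
5. Outer `except ValueError` matches → `collection.append(81)` → collection = [30, 46, 81].
Result: [30, 46, 81]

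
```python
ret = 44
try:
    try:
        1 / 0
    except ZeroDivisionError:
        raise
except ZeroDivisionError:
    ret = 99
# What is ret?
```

Step-by-step execution trace:
1. Inner try: `1 / 0` raises ZeroDivisionError.
2. Inner `except ZeroDivisionError` matches; bare `raise` re-raises the same ZeroDivisionError.
3. Outer `except ZeroDivisionError` matches → ret = 99.
Result: 99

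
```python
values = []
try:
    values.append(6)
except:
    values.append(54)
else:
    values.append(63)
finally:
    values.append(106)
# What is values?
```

Step-by-step execution trace:
1. try: `values.append(6)` → values = [6]. No exception raised.
2. `except` is skipped.
3. `else` runs: `values.append(63)` → values = [6, 63].
4. `finally` always runs: `values.append(106)` → values = [6, 63, 106].
Result: [6, 63, 106]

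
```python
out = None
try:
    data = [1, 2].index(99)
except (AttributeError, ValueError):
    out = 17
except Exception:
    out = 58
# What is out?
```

Step-by-step execution trace:
1. `data = [1, 2].index(99)` raises ValueError.
2. `except (AttributeError, ValueError)` matches (ValueError is in the tuple) → out = 17.
3. `except Exception` is not reached.
Result: 17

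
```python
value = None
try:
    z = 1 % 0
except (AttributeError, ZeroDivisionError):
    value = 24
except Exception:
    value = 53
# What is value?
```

Step-by-step execution trace:
1. `z = 1 % 0` raises ZeroDivisionError.
2. `except (AttributeError, ZeroDivisionError)` matches (ZeroDivisionError is in the tuple) → value = 24.
3. `except Exception` is not reached.
Result: 24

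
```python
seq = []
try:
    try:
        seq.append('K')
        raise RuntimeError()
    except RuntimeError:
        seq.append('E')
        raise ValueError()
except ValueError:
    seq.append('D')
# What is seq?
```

Step-by-step execution trace:
1. Inner try: `seq.append('K')` → seq = ['K'].
2. `raise RuntimeError()` raises RuntimeError.
3. Inner `except RuntimeError` matches → `seq.append('E')` → seq = ['K', 'E'].
4. `raise ValueError()` raises ValueError; propagates to outer try.
5. Outer `except ValueError` matches → `seq.append('D')` → seq = ['K', 'E', 'D'].
Result: ['K', 'E', 'D']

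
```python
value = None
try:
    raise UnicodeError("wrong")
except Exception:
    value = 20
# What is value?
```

Step-by-step execution trace:
1. `raise UnicodeError(...)` raises UnicodeError.
2. `except Exception` matches (UnicodeError is a subclass of Exception) → value = 20.
Result: 20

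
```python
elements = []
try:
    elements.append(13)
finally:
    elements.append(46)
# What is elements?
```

Step-by-step execution trace:
1. try: `elements.append(13)` → elements = [13].
2. The try body completes without raising.
3. finally always runs: `elements.append(46)` → elements = [13, 46].
Result: [13, 46]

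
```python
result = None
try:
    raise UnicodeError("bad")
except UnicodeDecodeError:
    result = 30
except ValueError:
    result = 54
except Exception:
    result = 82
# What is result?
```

Step-by-step execution trace:
1. `raise UnicodeError(...)` raises UnicodeError.
2. `except UnicodeDecodeError` does not match (UnicodeError is not a subclass of UnicodeDecodeError); skipped.
3. `except ValueError` matches (UnicodeError is a subclass of ValueError) → result = 54.
4. `except Exception` is not reached.
Result: 54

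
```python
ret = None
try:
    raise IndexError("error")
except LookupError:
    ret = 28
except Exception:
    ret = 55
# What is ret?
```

Step-by-step execution trace:
1. `raise IndexError(...)` raises IndexError.
2. `except LookupError` matches (IndexError is a subclass of LookupError) → ret = 28.
3. `except Exception` is not reached.
Result: 28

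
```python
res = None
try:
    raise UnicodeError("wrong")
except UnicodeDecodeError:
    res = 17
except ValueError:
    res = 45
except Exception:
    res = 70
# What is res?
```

Step-by-step execution trace:
1. `raise UnicodeError(...)` raises UnicodeError.
2. `except UnicodeDecodeError` does not match (UnicodeError is not a subclass of UnicodeDecodeError); skipped.
3. `except ValueError` matches (UnicodeError is a subclass of ValueError) → res = 45.
4. `except Exception` is not reached.
Result: 45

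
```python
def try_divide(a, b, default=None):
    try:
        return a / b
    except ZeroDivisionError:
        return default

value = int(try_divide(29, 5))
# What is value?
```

Step-by-step execution trace:
1. `try_divide(29, 5)` enters try: `return 29 / 5` → returns 5.8. No exception raised.
2. `except ZeroDivisionError` is skipped.
3. `int(5.8)` → 5 → value = 5.
Result: 5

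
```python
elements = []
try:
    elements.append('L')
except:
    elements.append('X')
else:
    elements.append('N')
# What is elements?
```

Step-by-step execution trace:
1. try: `elements.append('L')` → elements = ['L']. No exception raised.
2. `except` is skipped.
3. `else` runs (try completed without exception): `elements.append('N')` → elements = ['L', 'N'].
Result: ['L', 'N']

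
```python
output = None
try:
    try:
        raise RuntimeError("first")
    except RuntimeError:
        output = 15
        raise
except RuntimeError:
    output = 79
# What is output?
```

Step-by-step execution trace:
1. Inner try: `raise RuntimeError("first")` raises RuntimeError.
2. Inner `except RuntimeError` matches → output = 15.
3. bare `raise` re-raises the same RuntimeError.
4. Outer `except RuntimeError` matches → output = 79.
Result: 79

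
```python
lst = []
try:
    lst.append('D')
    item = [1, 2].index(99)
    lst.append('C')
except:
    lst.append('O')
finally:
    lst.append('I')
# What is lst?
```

Step-by-step execution trace:
1. try: `lst.append('D')` → lst = ['D'].
2. `item = [1, 2].index(99)` raises ValueError; `lst.append('C')` is not reached.
3. bare `except` matches → `lst.append('O')` → lst = ['D', 'O'].
4. finally always runs: `lst.append('I')` → lst = ['D', 'O', 'I'].
Result: ['D', 'O', 'I']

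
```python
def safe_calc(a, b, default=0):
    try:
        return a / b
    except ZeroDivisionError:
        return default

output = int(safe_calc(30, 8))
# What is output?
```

Step-by-step execution trace:
1. `safe_calc(30, 8)` enters try: `return 30 / 8` → returns 3.75. No exception raised.
2. `except ZeroDivisionError` is skipped.
3. `int(3.75)` → 3 → output = 3.
Result: 3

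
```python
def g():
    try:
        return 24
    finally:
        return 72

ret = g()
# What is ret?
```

Step-by-step execution trace:
1. `g()` enters try: `return 24` sets pending return value 24.
2. Before returning, `finally: return 72` runs and overrides the pending return.
3. g() returns 72 → ret = 72.
Result: 72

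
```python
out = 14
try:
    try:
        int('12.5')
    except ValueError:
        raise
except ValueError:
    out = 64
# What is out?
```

Step-by-step execution trace:
1. Inner try: `int('12.5')` raises ValueError.
2. Inner `except ValueError` matches; bare `raise` re-raises the same ValueError.
3. Outer `except ValueError` matches → out = 64.
Result: 64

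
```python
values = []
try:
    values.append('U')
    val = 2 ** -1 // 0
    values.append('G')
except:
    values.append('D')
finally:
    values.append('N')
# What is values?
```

Step-by-step execution trace:
1. try: `values.append('U')` → values = ['U'].
2. `val = 2 ** -1 // 0` raises ZeroDivisionError; `values.append('G')` is not reached.
3. bare `except` matches → `values.append('D')` → values = ['U', 'D'].
4. finally always runs: `values.append('N')` → values = ['U', 'D', 'N'].
Result: ['U', 'D', 'N']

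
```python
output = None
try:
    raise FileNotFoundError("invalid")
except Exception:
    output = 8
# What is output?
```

Step-by-step execution trace:
1. `raise FileNotFoundError(...)` raises FileNotFoundError.
2. `except Exception` matches (FileNotFoundError is a subclass of Exception) → output = 8.
Result: 8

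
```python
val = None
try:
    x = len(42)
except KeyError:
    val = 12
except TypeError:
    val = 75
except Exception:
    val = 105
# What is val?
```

Step-by-step execution trace:
1. `x = len(42)` raises TypeError.
2. `except KeyError` does not match TypeError; skipped.
3. `except TypeError` matches → val = 75.
4. Remaining except clauses are skipped.
Result: 75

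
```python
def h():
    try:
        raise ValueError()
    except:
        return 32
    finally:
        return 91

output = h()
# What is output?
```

Step-by-step execution trace:
1. `h()` enters try: `raise ValueError()` raises ValueError.
2. bare `except` matches → `return 32` sets pending return value 32.
3. Before returning, `finally: return 91` runs and overrides the pending return.
4. h() returns 91 → output = 91.
Result: 91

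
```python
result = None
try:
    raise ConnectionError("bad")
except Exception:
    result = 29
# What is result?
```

Step-by-step execution trace:
1. `raise ConnectionError(...)` raises ConnectionError.
2. `except Exception` matches (ConnectionError is a subclass of Exception) → result = 29.
Result: 29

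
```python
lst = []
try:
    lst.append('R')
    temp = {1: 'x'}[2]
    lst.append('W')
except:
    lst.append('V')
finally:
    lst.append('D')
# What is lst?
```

Step-by-step execution trace:
1. try: `lst.append('R')` → lst = ['R'].
2. `temp = {1: 'x'}[2]` raises KeyError; `lst.append('W')` is not reached.
3. bare `except` matches → `lst.append('V')` → lst = ['R', 'V'].
4. finally always runs: `lst.append('D')` → lst = ['R', 'V', 'D'].
Result: ['R', 'V', 'D']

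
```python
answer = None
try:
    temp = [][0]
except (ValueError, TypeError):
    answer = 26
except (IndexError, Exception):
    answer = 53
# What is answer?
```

Step-by-step execution trace:
1. `temp = [][0]` raises IndexError.
2. `except (ValueError, TypeError)` does not match IndexError; skipped.
3. `except (IndexError, Exception)` matches (IndexError is in the tuple) → answer = 53.
Result: 53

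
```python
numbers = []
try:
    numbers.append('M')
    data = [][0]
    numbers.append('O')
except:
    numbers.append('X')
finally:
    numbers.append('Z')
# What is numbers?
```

Step-by-step execution trace:
1. try: `numbers.append('M')` → numbers = ['M'].
2. `data = [][0]` raises IndexError; `numbers.append('O')` is not reached.
3. bare `except` matches → `numbers.append('X')` → numbers = ['M', 'X'].
4. finally always runs: `numbers.append('Z')` → numbers = ['M', 'X', 'Z'].
Result: ['M', 'X', 'Z']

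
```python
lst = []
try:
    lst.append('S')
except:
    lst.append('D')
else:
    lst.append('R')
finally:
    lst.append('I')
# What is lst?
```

Step-by-step execution trace:
1. try: `lst.append('S')` → lst = ['S']. No exception raised.
2. `except` is skipped.
3. `else` runs: `lst.append('R')` → lst = ['S', 'R'].
4. `finally` always runs: `lst.append('I')` → lst = ['S', 'R', 'I'].
Result: ['S', 'R', 'I']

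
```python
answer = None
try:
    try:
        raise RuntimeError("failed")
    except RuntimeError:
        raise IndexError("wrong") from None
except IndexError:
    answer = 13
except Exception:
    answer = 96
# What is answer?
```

Step-by-step execution trace:
1. Inner try raises RuntimeError; inner `except RuntimeError` catches it.
2. `raise IndexError(...) from None` raises IndexError (from None suppresses __context__, but the active exception is still IndexError).
3. Outer `except IndexError` matches → answer = 13.
4. `except Exception` is not reached.
Result: 13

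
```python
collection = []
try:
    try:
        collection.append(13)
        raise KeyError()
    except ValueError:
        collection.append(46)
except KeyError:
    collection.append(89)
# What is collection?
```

Step-by-step execution trace:
1. Inner try: `collection.append(13)` → collection = [13].
2. `raise KeyError()` raises KeyError.
3. Inner `except ValueError` does not match KeyError; exception propagates to outer try.
4. Outer `except KeyError` matches → `collection.append(89)` → collection = [13, 89].
Result: [13, 89]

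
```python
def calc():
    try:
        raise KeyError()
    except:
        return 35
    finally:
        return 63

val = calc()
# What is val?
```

Step-by-step execution trace:
1. `calc()` enters try: `raise KeyError()` raises KeyError.
2. bare `except` matches → `return 35` sets pending return value 35.
3. Before returning, `finally: return 63` runs and overrides the pending return.
4. calc() returns 63 → val = 63.
Result: 63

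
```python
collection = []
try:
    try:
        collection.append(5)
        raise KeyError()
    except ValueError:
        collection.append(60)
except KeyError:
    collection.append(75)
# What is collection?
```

Step-by-step execution trace:
1. Inner try: `collection.append(5)` → collection = [5].
2. `raise KeyError()` raises KeyError.
3. Inner `except ValueError` does not match KeyError; exception propagates to outer try.
4. Outer `except KeyError` matches → `collection.append(75)` → collection = [5, 75].
Result: [5, 75]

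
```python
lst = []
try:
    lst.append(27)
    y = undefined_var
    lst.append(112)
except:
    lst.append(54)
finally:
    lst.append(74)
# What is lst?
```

Step-by-step execution trace:
1. try: `lst.append(27)` → lst = [27].
2. `y = undefined_var` raises NameError; `lst.append(112)` is not reached.
3. bare `except` matches → `lst.append(54)` → lst = [27, 54].
4. finally always runs: `lst.append(74)` → lst = [27, 54, 74].
Result: [27, 54, 74]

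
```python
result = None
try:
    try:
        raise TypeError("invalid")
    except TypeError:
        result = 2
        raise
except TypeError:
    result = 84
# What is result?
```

Step-by-step execution trace:
1. Inner try: `raise TypeError("invalid")` raises TypeError.
2. Inner `except TypeError` matches → result = 2.
3. bare `raise` re-raises the same TypeError.
4. Outer `except TypeError` matches → result = 84.
Result: 84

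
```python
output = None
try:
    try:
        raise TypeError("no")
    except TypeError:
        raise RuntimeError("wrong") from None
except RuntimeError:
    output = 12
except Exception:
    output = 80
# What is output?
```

Step-by-step execution trace:
1. Inner try raises TypeError; inner `except TypeError` catches it.
2. `raise RuntimeError(...) from None` raises RuntimeError (from None suppresses __context__, but the active exception is still RuntimeError).
3. Outer `except RuntimeError` matches → output = 12.
4. `except Exception` is not reached.
Result: 12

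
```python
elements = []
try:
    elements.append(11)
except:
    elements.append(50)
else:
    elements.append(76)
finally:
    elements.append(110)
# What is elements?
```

Step-by-step execution trace:
1. try: `elements.append(11)` → elements = [11]. No exception raised.
2. `except` is skipped.
3. `else` runs: `elements.append(76)` → elements = [11, 76].
4. `finally` always runs: `elements.append(110)` → elements = [11, 76, 110].
Result: [11, 76, 110]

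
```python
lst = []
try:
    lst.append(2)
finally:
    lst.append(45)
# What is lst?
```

Step-by-step execution trace:
1. try: `lst.append(2)` → lst = [2].
2. The try body completes without raising.
3. finally always runs: `lst.append(45)` → lst = [2, 45].
Result: [2, 45]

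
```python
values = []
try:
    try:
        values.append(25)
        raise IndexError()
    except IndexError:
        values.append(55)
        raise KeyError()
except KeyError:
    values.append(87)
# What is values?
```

Step-by-step execution trace:
1. Inner try: `values.append(25)` → values = [25].
2. `raise IndexError()` raises IndexError.
3. Inner `except IndexError` matches → `values.append(55)` → values = [25, 55].
4. `raise KeyError()` raises KeyError; propagates to outer try.
5. Outer `except KeyError` matches → `values.append(87)` → values = [25, 55, 87].
Result: [25, 55, 87]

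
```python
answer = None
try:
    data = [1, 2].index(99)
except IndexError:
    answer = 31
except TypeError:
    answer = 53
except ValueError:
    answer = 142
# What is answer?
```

Step-by-step execution trace:
1. `data = [1, 2].index(99)` raises ValueError.
2. `except IndexError` does not match ValueError; skipped.
3. `except TypeError` does not match ValueError; skipped.
4. `except ValueError` matches → answer = 142.
Result: 142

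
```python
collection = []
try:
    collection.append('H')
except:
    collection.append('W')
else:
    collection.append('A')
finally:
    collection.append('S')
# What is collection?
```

Step-by-step execution trace:
1. try: `collection.append('H')` → collection = ['H']. No exception raised.
2. `except` is skipped.
3. `else` runs: `collection.append('A')` → collection = ['H', 'A'].
4. `finally` always runs: `collection.append('S')` → collection = ['H', 'A', 'S'].
Result: ['H', 'A', 'S']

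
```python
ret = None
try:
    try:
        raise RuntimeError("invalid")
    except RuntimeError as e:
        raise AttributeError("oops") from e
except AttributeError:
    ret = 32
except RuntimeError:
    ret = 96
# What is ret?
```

Step-by-step execution trace:
1. Inner try raises RuntimeError; inner `except RuntimeError as e` catches it.
2. `raise AttributeError(...) from e` raises AttributeError (RuntimeError is attached as __cause__, but only AttributeError is active).
3. Outer `except AttributeError` matches → ret = 32.
4. `except RuntimeError` is not reached.
Result: 32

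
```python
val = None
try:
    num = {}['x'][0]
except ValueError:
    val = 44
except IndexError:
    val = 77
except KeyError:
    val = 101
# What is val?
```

Step-by-step execution trace:
1. `num = {}['x'][0]` raises KeyError.
2. `except ValueError` does not match KeyError; skipped.
3. `except IndexError` does not match KeyError; skipped.
4. `except KeyError` matches → val = 101.
Result: 101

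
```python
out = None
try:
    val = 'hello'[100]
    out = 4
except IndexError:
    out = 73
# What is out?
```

Step-by-step execution trace:
1. `val = 'hello'[100]` raises IndexError.
2. `out = 4` is not reached.
3. `except IndexError` matches → out = 73.
Result: 73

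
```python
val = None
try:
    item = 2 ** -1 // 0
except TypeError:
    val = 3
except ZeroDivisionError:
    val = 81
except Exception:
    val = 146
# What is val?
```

Step-by-step execution trace:
1. `item = 2 ** -1 // 0` raises ZeroDivisionError.
2. `except TypeError` does not match ZeroDivisionError; skipped.
3. `except ZeroDivisionError` matches → val = 81.
4. Remaining except clauses are skipped.
Result: 81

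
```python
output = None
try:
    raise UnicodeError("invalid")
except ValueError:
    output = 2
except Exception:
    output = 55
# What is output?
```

Step-by-step execution trace:
1. `raise UnicodeError(...)` raises UnicodeError.
2. `except ValueError` matches (UnicodeError is a subclass of ValueError) → output = 2.
3. `except Exception` is not reached.
Result: 2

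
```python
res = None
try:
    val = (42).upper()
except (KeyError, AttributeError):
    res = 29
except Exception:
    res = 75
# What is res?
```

Step-by-step execution trace:
1. `val = (42).upper()` raises AttributeError.
2. `except (KeyError, AttributeError)` matches (AttributeError is in the tuple) → res = 29.
3. `except Exception` is not reached.
Result: 29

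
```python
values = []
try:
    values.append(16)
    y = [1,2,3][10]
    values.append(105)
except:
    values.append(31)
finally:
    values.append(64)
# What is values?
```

Step-by-step execution trace:
1. try: `values.append(16)` → values = [16].
2. `y = [1,2,3][10]` raises IndexError; `values.append(105)` is not reached.
3. bare `except` matches → `values.append(31)` → values = [16, 31].
4. finally always runs: `values.append(64)` → values = [16, 31, 64].
Result: [16, 31, 64]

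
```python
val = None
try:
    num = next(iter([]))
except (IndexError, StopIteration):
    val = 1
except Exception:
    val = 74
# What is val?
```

Step-by-step execution trace:
1. `num = next(iter([]))` raises StopIteration.
2. `except (IndexError, StopIteration)` matches (StopIteration is in the tuple) → val = 1.
3. `except Exception` is not reached.
Result: 1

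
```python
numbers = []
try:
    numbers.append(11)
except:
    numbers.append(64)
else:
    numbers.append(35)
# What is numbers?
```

Step-by-step execution trace:
1. try: `numbers.append(11)` → numbers = [11]. No exception raised.
2. `except` is skipped.
3. `else` runs (try completed without exception): `numbers.append(35)` → numbers = [11, 35].
Result: [11, 35]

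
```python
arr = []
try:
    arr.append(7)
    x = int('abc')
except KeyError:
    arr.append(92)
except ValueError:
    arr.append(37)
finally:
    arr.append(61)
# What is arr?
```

Step-by-step execution trace:
1. try: `arr.append(7)` → arr = [7].
2. `x = int('abc')` raises ValueError.
3. `except KeyError` does not match ValueError; skipped.
4. `except ValueError` matches → `arr.append(37)` → arr = [7, 37].
5. finally always runs: `arr.append(61)` → arr = [7, 37, 61].
Result: [7, 37, 61]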